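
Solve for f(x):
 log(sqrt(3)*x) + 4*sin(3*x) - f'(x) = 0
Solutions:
 f(x) = C1 + x*log(x) - x + x*log(3)/2 - 4*cos(3*x)/3


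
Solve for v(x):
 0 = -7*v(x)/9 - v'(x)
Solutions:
 v(x) = C1*exp(-7*x/9)


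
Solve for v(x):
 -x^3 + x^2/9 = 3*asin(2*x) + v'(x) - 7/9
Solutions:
 v(x) = C1 - x^4/4 + x^3/27 - 3*x*asin(2*x) + 7*x/9 - 3*sqrt(1 - 4*x^2)/2


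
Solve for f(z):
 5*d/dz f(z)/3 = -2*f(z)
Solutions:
 f(z) = C1*exp(-6*z/5)


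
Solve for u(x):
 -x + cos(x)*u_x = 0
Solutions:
 u(x) = C1 + Integral(x/cos(x), x)


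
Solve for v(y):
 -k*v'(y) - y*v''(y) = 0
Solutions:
 v(y) = C1 + y^(1 - re(k))*(C2*sin(log(y)*Abs(im(k))) + C3*cos(log(y)*im(k)))


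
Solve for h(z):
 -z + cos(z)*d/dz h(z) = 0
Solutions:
 h(z) = C1 + Integral(z/cos(z), z)


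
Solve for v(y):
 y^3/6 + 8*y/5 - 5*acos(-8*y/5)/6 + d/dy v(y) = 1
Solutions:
 v(y) = C1 - y^4/24 - 4*y^2/5 + 5*y*acos(-8*y/5)/6 + y + 5*sqrt(25 - 64*y^2)/48


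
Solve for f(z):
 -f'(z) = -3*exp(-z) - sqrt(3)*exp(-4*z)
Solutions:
 f(z) = C1 - 3*exp(-z) - sqrt(3)*exp(-4*z)/4


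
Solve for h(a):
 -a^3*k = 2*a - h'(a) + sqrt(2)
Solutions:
 h(a) = C1 + a^4*k/4 + a^2 + sqrt(2)*a


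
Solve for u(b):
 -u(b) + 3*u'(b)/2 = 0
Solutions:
 u(b) = C1*exp(2*b/3)


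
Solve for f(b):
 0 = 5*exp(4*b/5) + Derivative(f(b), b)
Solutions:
 f(b) = C1 - 25*exp(4*b/5)/4


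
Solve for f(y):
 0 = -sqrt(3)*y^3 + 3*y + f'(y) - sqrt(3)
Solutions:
 f(y) = C1 + sqrt(3)*y^4/4 - 3*y^2/2 + sqrt(3)*y


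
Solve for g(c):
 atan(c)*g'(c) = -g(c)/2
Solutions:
 g(c) = C1*exp(-Integral(1/atan(c), c)/2)


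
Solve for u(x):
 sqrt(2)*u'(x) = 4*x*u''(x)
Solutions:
 u(x) = C1 + C2*x^(sqrt(2)/4 + 1)


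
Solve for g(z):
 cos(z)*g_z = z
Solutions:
 g(z) = C1 + Integral(z/cos(z), z)


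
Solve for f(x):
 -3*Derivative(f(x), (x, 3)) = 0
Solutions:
 f(x) = C1 + C2*x + C3*x^2


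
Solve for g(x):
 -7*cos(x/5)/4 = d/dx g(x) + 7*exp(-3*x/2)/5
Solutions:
 g(x) = C1 - 35*sin(x/5)/4 + 14*exp(-3*x/2)/15


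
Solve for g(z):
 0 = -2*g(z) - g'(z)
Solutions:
 g(z) = C1*exp(-2*z)


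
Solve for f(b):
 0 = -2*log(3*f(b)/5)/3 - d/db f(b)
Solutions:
 3*Integral(1/(log(_y) - log(5) + log(3)), (_y, f(b)))/2 = C1 - b


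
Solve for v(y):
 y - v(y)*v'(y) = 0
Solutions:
 v(y) = -sqrt(C1 + y^2)
 v(y) = sqrt(C1 + y^2)


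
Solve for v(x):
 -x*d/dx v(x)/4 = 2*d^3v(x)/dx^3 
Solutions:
 v(x) = C1 + Integral(C2*airyai(-x/2) + C3*airybi(-x/2), x)


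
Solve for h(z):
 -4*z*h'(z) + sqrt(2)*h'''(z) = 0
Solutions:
 h(z) = C1 + Integral(C2*airyai(sqrt(2)*z) + C3*airybi(sqrt(2)*z), z)


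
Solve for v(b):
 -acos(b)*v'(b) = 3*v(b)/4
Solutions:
 v(b) = C1*exp(-3*Integral(1/acos(b), b)/4)


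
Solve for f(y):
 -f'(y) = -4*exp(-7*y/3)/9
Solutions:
 f(y) = C1 - 4*exp(-7*y/3)/21


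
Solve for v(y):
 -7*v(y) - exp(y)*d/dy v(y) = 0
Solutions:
 v(y) = C1*exp(7*exp(-y))


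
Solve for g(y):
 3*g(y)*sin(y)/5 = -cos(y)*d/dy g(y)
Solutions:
 g(y) = C1*cos(y)^(3/5)


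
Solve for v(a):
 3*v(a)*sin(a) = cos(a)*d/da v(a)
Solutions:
 v(a) = C1/cos(a)^3


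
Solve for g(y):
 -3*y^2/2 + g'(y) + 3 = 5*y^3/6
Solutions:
 g(y) = C1 + 5*y^4/24 + y^3/2 - 3*y


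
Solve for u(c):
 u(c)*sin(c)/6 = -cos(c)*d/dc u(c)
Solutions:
 u(c) = C1*cos(c)^(1/6)


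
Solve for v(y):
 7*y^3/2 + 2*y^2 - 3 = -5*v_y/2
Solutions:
 v(y) = C1 - 7*y^4/20 - 4*y^3/15 + 6*y/5


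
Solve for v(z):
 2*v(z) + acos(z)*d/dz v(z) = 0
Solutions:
 v(z) = C1*exp(-2*Integral(1/acos(z), z))


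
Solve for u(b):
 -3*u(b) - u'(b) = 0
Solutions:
 u(b) = C1*exp(-3*b)


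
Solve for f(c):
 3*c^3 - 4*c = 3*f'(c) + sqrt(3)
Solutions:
 f(c) = C1 + c^4/4 - 2*c^2/3 - sqrt(3)*c/3


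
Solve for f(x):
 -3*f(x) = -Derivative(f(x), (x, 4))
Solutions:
 f(x) = C1*exp(-3^(1/4)*x) + C2*exp(3^(1/4)*x) + C3*sin(3^(1/4)*x) + C4*cos(3^(1/4)*x)


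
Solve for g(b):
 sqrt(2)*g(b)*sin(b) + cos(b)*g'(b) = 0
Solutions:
 g(b) = C1*cos(b)^(sqrt(2))


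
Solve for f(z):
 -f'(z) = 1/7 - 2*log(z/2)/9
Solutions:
 f(z) = C1 + 2*z*log(z)/9 - 23*z/63 - 2*z*log(2)/9


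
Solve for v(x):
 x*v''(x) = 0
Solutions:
 v(x) = C1 + C2*x


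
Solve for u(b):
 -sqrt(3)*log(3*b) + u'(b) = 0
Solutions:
 u(b) = C1 + sqrt(3)*b*log(b) - sqrt(3)*b + sqrt(3)*b*log(3)


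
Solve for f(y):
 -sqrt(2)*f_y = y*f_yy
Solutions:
 f(y) = C1 + C2*y^(1 - sqrt(2))


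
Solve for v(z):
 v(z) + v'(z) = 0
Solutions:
 v(z) = C1*exp(-z)


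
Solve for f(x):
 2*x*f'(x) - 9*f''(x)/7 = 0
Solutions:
 f(x) = C1 + C2*erfi(sqrt(7)*x/3)


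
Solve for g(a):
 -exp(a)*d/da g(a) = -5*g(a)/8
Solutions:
 g(a) = C1*exp(-5*exp(-a)/8)


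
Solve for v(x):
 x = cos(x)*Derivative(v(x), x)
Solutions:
 v(x) = C1 + Integral(x/cos(x), x)


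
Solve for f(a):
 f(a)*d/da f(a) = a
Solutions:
 f(a) = -sqrt(C1 + a^2)
 f(a) = sqrt(C1 + a^2)


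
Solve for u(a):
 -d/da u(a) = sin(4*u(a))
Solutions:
 u(a) = -acos((-C1 - exp(8*a))/(C1 - exp(8*a)))/4 + pi/2
 u(a) = acos((-C1 - exp(8*a))/(C1 - exp(8*a)))/4


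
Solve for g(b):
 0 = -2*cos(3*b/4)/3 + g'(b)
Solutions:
 g(b) = C1 + 8*sin(3*b/4)/9


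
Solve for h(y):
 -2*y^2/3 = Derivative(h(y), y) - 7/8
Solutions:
 h(y) = C1 - 2*y^3/9 + 7*y/8


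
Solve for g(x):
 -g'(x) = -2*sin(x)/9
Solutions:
 g(x) = C1 - 2*cos(x)/9


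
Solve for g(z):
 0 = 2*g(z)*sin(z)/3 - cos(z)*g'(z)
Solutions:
 g(z) = C1/cos(z)^(2/3)


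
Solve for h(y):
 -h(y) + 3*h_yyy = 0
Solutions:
 h(y) = C3*exp(3^(2/3)*y/3) + (C1*sin(3^(1/6)*y/2) + C2*cos(3^(1/6)*y/2))*exp(-3^(2/3)*y/6)


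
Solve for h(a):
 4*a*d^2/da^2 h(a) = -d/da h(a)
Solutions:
 h(a) = C1 + C2*a^(3/4)


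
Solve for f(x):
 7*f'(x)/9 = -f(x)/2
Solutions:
 f(x) = C1*exp(-9*x/14)


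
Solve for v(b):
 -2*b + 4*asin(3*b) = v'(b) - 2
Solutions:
 v(b) = C1 - b^2 + 4*b*asin(3*b) + 2*b + 4*sqrt(1 - 9*b^2)/3


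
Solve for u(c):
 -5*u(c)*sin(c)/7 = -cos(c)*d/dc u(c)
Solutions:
 u(c) = C1/cos(c)^(5/7)


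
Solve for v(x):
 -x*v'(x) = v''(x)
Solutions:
 v(x) = C1 + C2*erf(sqrt(2)*x/2)


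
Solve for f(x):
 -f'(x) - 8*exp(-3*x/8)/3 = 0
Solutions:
 f(x) = C1 + 64*exp(-3*x/8)/9


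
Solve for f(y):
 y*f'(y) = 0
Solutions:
 f(y) = C1


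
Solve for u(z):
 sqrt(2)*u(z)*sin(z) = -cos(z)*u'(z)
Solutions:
 u(z) = C1*cos(z)^(sqrt(2))


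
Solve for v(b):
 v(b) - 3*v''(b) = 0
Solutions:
 v(b) = C1*exp(-sqrt(3)*b/3) + C2*exp(sqrt(3)*b/3)


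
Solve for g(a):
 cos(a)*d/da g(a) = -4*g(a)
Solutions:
 g(a) = C1*(sin(a)^2 - 2*sin(a) + 1)/(sin(a)^2 + 2*sin(a) + 1)


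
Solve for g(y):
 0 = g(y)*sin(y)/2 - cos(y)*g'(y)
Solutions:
 g(y) = C1/sqrt(cos(y))


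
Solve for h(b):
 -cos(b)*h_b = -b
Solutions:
 h(b) = C1 + Integral(b/cos(b), b)


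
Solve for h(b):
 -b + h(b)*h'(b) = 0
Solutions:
 h(b) = -sqrt(C1 + b^2)
 h(b) = sqrt(C1 + b^2)


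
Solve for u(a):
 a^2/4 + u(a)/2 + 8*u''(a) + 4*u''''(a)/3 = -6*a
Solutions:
 u(a) = C1*sin(a*sqrt(3 - sqrt(138)/4)) + C2*sin(a*sqrt(sqrt(138)/4 + 3)) + C3*cos(a*sqrt(3 - sqrt(138)/4)) + C4*cos(a*sqrt(sqrt(138)/4 + 3)) - a^2/2 - 12*a + 16


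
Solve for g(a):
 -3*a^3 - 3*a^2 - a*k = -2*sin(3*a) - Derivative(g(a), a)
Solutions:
 g(a) = C1 + 3*a^4/4 + a^3 + a^2*k/2 + 2*cos(3*a)/3


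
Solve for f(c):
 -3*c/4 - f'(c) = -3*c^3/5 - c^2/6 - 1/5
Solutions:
 f(c) = C1 + 3*c^4/20 + c^3/18 - 3*c^2/8 + c/5


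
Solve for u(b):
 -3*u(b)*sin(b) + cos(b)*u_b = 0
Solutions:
 u(b) = C1/cos(b)^3


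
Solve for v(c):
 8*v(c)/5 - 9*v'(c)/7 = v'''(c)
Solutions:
 v(c) = C1*exp(-c*(-15*245^(1/3)/(196 + sqrt(43141))^(1/3) + 175^(1/3)*(196 + sqrt(43141))^(1/3))/70)*sin(sqrt(3)*c*(15*245^(1/3)/(196 + sqrt(43141))^(1/3) + 175^(1/3)*(196 + sqrt(43141))^(1/3))/70) + C2*exp(-c*(-15*245^(1/3)/(196 + sqrt(43141))^(1/3) + 175^(1/3)*(196 + sqrt(43141))^(1/3))/70)*cos(sqrt(3)*c*(15*245^(1/3)/(196 + sqrt(43141))^(1/3) + 175^(1/3)*(196 + sqrt(43141))^(1/3))/70) + C3*exp(c*(-15*245^(1/3)/(196 + sqrt(43141))^(1/3) + 175^(1/3)*(196 + sqrt(43141))^(1/3))/35)


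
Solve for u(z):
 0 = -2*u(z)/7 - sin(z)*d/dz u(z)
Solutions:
 u(z) = C1*(cos(z) + 1)^(1/7)/(cos(z) - 1)^(1/7)


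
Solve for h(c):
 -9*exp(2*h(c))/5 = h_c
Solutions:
 h(c) = log(-sqrt(1/(C1 + 9*c))) - log(2) + log(10)/2
 h(c) = log(1/(C1 + 9*c))/2 - log(2) + log(10)/2


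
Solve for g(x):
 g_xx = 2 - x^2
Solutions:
 g(x) = C1 + C2*x - x^4/12 + x^2


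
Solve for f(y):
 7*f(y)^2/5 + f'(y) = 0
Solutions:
 f(y) = 5/(C1 + 7*y)


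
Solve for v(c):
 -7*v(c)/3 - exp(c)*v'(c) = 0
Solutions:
 v(c) = C1*exp(7*exp(-c)/3)


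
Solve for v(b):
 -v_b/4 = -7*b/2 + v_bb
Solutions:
 v(b) = C1 + C2*exp(-b/4) + 7*b^2 - 56*b


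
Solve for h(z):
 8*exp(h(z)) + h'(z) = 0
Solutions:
 h(z) = log(1/(C1 + 8*z))


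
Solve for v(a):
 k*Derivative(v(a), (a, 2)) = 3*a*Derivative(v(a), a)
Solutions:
 v(a) = C1 + C2*erf(sqrt(6)*a*sqrt(-1/k)/2)/sqrt(-1/k)


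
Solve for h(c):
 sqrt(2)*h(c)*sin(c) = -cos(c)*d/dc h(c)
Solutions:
 h(c) = C1*cos(c)^(sqrt(2))


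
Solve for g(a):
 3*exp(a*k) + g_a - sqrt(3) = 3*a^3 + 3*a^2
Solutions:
 g(a) = C1 + 3*a^4/4 + a^3 + sqrt(3)*a - 3*exp(a*k)/k


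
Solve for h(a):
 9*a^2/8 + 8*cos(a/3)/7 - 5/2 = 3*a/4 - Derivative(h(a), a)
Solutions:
 h(a) = C1 - 3*a^3/8 + 3*a^2/8 + 5*a/2 - 24*sin(a/3)/7


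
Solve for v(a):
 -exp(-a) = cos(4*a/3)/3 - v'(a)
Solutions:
 v(a) = C1 + sin(4*a/3)/4 - exp(-a)


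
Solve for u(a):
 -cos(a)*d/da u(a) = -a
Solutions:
 u(a) = C1 + Integral(a/cos(a), a)


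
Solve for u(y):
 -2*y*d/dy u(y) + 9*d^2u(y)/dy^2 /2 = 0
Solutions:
 u(y) = C1 + C2*erfi(sqrt(2)*y/3)


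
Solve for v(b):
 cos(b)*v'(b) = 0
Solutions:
 v(b) = C1


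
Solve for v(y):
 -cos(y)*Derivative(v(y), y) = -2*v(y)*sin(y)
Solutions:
 v(y) = C1/cos(y)^2


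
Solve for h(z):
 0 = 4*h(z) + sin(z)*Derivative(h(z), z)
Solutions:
 h(z) = C1*(cos(z)^2 + 2*cos(z) + 1)/(cos(z)^2 - 2*cos(z) + 1)


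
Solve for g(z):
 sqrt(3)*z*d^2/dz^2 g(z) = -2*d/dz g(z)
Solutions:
 g(z) = C1 + C2*z^(1 - 2*sqrt(3)/3)


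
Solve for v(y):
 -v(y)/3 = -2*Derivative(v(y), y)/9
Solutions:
 v(y) = C1*exp(3*y/2)


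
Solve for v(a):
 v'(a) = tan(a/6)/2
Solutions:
 v(a) = C1 - 3*log(cos(a/6))


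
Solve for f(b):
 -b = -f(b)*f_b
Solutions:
 f(b) = -sqrt(C1 + b^2)
 f(b) = sqrt(C1 + b^2)


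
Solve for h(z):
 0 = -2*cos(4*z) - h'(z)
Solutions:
 h(z) = C1 - sin(4*z)/2


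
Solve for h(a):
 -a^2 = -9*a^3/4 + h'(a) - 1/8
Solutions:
 h(a) = C1 + 9*a^4/16 - a^3/3 + a/8


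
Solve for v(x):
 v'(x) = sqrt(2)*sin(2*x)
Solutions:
 v(x) = C1 - sqrt(2)*cos(2*x)/2


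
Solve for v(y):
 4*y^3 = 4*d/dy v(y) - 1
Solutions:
 v(y) = C1 + y^4/4 + y/4


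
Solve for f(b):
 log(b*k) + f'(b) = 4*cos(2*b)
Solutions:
 f(b) = C1 - b*log(b*k) + b + 2*sin(2*b)


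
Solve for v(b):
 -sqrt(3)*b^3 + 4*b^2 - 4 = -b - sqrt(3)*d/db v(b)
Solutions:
 v(b) = C1 + b^4/4 - 4*sqrt(3)*b^3/9 - sqrt(3)*b^2/6 + 4*sqrt(3)*b/3


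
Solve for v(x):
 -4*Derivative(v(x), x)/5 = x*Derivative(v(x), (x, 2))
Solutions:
 v(x) = C1 + C2*x^(1/5)


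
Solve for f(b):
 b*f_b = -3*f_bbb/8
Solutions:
 f(b) = C1 + Integral(C2*airyai(-2*3^(2/3)*b/3) + C3*airybi(-2*3^(2/3)*b/3), b)


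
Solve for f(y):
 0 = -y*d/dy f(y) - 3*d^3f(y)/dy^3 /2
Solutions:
 f(y) = C1 + Integral(C2*airyai(-2^(1/3)*3^(2/3)*y/3) + C3*airybi(-2^(1/3)*3^(2/3)*y/3), y)


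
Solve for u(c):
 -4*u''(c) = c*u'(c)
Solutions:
 u(c) = C1 + C2*erf(sqrt(2)*c/4)


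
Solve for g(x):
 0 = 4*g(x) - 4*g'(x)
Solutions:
 g(x) = C1*exp(x)


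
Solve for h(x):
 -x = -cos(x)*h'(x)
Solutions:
 h(x) = C1 + Integral(x/cos(x), x)


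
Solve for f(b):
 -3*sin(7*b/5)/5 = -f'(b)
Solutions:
 f(b) = C1 - 3*cos(7*b/5)/7


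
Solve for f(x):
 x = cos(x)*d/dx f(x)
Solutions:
 f(x) = C1 + Integral(x/cos(x), x)


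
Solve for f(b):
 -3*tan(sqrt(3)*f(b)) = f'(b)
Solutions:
 f(b) = sqrt(3)*(pi - asin(C1*exp(-3*sqrt(3)*b)))/3
 f(b) = sqrt(3)*asin(C1*exp(-3*sqrt(3)*b))/3


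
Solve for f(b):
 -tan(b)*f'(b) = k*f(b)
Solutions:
 f(b) = C1*exp(-k*log(sin(b)))


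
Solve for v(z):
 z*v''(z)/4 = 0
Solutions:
 v(z) = C1 + C2*z


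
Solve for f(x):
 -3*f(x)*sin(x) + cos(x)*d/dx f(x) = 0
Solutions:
 f(x) = C1/cos(x)^3


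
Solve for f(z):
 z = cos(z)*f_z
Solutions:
 f(z) = C1 + Integral(z/cos(z), z)


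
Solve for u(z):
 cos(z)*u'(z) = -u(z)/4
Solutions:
 u(z) = C1*(sin(z) - 1)^(1/8)/(sin(z) + 1)^(1/8)


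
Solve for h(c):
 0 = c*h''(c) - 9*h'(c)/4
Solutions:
 h(c) = C1 + C2*c^(13/4)


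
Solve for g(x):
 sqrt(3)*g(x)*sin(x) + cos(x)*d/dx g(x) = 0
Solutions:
 g(x) = C1*cos(x)^(sqrt(3))


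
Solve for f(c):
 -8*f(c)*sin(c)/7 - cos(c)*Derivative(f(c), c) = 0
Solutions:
 f(c) = C1*cos(c)^(8/7)


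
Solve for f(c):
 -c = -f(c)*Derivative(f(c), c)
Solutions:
 f(c) = -sqrt(C1 + c^2)
 f(c) = sqrt(C1 + c^2)


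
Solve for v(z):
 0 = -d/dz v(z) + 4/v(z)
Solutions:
 v(z) = -sqrt(C1 + 8*z)
 v(z) = sqrt(C1 + 8*z)


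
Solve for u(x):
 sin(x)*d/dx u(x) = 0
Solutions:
 u(x) = C1


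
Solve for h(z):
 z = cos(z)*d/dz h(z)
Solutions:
 h(z) = C1 + Integral(z/cos(z), z)


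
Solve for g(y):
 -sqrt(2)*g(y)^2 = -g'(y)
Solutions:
 g(y) = -1/(C1 + sqrt(2)*y)


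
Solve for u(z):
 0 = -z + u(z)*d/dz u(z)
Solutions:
 u(z) = -sqrt(C1 + z^2)
 u(z) = sqrt(C1 + z^2)


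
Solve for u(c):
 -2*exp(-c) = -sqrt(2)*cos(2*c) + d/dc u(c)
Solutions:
 u(c) = C1 + sqrt(2)*sin(2*c)/2 + 2*exp(-c)


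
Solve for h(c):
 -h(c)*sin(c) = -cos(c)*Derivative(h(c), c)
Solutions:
 h(c) = C1/cos(c)


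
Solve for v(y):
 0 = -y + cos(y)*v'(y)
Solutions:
 v(y) = C1 + Integral(y/cos(y), y)


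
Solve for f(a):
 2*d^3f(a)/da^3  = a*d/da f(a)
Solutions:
 f(a) = C1 + Integral(C2*airyai(2^(2/3)*a/2) + C3*airybi(2^(2/3)*a/2), a)


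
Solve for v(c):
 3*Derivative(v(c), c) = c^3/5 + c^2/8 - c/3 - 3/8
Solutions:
 v(c) = C1 + c^4/60 + c^3/72 - c^2/18 - c/8


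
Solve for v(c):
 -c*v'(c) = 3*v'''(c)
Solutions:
 v(c) = C1 + Integral(C2*airyai(-3^(2/3)*c/3) + C3*airybi(-3^(2/3)*c/3), c)


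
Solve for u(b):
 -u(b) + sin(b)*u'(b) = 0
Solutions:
 u(b) = C1*sqrt(cos(b) - 1)/sqrt(cos(b) + 1)


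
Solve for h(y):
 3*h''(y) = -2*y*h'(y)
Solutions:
 h(y) = C1 + C2*erf(sqrt(3)*y/3)


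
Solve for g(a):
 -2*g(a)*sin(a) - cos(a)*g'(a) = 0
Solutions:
 g(a) = C1*cos(a)^2


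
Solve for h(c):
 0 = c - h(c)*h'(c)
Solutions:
 h(c) = -sqrt(C1 + c^2)
 h(c) = sqrt(C1 + c^2)


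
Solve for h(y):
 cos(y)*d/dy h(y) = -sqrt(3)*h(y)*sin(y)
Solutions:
 h(y) = C1*cos(y)^(sqrt(3))


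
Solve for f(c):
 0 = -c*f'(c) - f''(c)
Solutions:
 f(c) = C1 + C2*erf(sqrt(2)*c/2)


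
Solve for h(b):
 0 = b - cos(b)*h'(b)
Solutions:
 h(b) = C1 + Integral(b/cos(b), b)


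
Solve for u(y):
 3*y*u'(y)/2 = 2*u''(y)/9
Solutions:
 u(y) = C1 + C2*erfi(3*sqrt(6)*y/4)


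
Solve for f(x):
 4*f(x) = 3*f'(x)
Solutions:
 f(x) = C1*exp(4*x/3)


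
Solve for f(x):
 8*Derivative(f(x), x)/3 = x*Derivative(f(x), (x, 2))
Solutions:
 f(x) = C1 + C2*x^(11/3)


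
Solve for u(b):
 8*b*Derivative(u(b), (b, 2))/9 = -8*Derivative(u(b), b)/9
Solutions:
 u(b) = C1 + C2*log(b)


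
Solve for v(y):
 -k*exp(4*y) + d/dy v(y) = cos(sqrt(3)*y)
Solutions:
 v(y) = C1 + k*exp(4*y)/4 + sqrt(3)*sin(sqrt(3)*y)/3


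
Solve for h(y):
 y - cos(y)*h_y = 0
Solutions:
 h(y) = C1 + Integral(y/cos(y), y)


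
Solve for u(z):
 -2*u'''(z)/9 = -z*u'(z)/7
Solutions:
 u(z) = C1 + Integral(C2*airyai(42^(2/3)*z/14) + C3*airybi(42^(2/3)*z/14), z)


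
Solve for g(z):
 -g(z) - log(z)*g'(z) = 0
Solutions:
 g(z) = C1*exp(-li(z))


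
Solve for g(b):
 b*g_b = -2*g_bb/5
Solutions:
 g(b) = C1 + C2*erf(sqrt(5)*b/2)


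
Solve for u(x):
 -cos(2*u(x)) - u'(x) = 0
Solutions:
 u(x) = -asin((C1 + exp(4*x))/(C1 - exp(4*x)))/2 + pi/2
 u(x) = asin((C1 + exp(4*x))/(C1 - exp(4*x)))/2


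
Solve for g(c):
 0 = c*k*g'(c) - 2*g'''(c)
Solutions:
 g(c) = C1 + Integral(C2*airyai(2^(2/3)*c*k^(1/3)/2) + C3*airybi(2^(2/3)*c*k^(1/3)/2), c)


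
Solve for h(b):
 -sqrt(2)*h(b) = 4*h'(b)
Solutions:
 h(b) = C1*exp(-sqrt(2)*b/4)


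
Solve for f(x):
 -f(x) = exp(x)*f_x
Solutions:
 f(x) = C1*exp(exp(-x))


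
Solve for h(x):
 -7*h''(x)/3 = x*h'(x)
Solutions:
 h(x) = C1 + C2*erf(sqrt(42)*x/14)


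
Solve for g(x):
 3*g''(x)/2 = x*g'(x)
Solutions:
 g(x) = C1 + C2*erfi(sqrt(3)*x/3)


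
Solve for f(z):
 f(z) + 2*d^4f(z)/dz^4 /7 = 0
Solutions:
 f(z) = (C1*sin(14^(1/4)*z/2) + C2*cos(14^(1/4)*z/2))*exp(-14^(1/4)*z/2) + (C3*sin(14^(1/4)*z/2) + C4*cos(14^(1/4)*z/2))*exp(14^(1/4)*z/2)


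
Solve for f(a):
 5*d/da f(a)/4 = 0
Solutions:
 f(a) = C1


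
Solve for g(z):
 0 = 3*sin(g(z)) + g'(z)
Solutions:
 g(z) = -acos((-C1 - exp(6*z))/(C1 - exp(6*z))) + 2*pi
 g(z) = acos((-C1 - exp(6*z))/(C1 - exp(6*z)))


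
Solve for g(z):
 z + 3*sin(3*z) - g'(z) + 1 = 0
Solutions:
 g(z) = C1 + z^2/2 + z - cos(3*z)


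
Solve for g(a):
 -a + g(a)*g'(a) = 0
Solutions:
 g(a) = -sqrt(C1 + a^2)
 g(a) = sqrt(C1 + a^2)


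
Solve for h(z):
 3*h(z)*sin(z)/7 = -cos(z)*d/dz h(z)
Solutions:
 h(z) = C1*cos(z)^(3/7)


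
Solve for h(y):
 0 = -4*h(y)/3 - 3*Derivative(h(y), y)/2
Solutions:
 h(y) = C1*exp(-8*y/9)


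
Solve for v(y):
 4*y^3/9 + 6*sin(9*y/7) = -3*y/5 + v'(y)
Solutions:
 v(y) = C1 + y^4/9 + 3*y^2/10 - 14*cos(9*y/7)/3


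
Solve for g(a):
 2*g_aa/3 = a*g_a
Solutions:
 g(a) = C1 + C2*erfi(sqrt(3)*a/2)


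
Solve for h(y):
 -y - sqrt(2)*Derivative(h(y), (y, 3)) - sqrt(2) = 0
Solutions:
 h(y) = C1 + C2*y + C3*y^2 - sqrt(2)*y^4/48 - y^3/6


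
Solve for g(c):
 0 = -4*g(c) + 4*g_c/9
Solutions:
 g(c) = C1*exp(9*c)


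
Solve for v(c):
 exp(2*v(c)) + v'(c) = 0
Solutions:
 v(c) = log(-sqrt(-1/(C1 - c))) - log(2)/2
 v(c) = log(-1/(C1 - c))/2 - log(2)/2


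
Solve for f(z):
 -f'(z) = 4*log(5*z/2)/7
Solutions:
 f(z) = C1 - 4*z*log(z)/7 - 4*z*log(5)/7 + 4*z*log(2)/7 + 4*z/7


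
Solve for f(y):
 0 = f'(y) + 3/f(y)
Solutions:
 f(y) = -sqrt(C1 - 6*y)
 f(y) = sqrt(C1 - 6*y)


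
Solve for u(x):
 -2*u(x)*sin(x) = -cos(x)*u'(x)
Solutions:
 u(x) = C1/cos(x)^2


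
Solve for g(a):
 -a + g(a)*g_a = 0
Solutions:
 g(a) = -sqrt(C1 + a^2)
 g(a) = sqrt(C1 + a^2)


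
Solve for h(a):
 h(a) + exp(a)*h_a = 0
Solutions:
 h(a) = C1*exp(exp(-a))


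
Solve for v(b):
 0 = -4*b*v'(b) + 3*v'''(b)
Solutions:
 v(b) = C1 + Integral(C2*airyai(6^(2/3)*b/3) + C3*airybi(6^(2/3)*b/3), b)


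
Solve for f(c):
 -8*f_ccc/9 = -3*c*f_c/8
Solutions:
 f(c) = C1 + Integral(C2*airyai(3*c/4) + C3*airybi(3*c/4), c)


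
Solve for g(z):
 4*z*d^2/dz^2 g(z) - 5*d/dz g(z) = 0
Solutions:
 g(z) = C1 + C2*z^(9/4)


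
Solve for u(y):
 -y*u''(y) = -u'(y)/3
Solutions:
 u(y) = C1 + C2*y^(4/3)


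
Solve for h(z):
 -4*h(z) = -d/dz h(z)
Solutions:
 h(z) = C1*exp(4*z)


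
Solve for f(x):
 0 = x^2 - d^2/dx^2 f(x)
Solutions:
 f(x) = C1 + C2*x + x^4/12


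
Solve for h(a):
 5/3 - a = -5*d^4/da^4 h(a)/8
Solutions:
 h(a) = C1 + C2*a + C3*a^2 + C4*a^3 + a^5/75 - a^4/9


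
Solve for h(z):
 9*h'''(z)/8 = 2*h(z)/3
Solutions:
 h(z) = C3*exp(2*2^(1/3)*z/3) + (C1*sin(2^(1/3)*sqrt(3)*z/3) + C2*cos(2^(1/3)*sqrt(3)*z/3))*exp(-2^(1/3)*z/3)


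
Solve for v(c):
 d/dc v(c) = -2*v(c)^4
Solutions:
 v(c) = (-3^(2/3) - 3*3^(1/6)*I)*(1/(C1 + 2*c))^(1/3)/6
 v(c) = (-3^(2/3) + 3*3^(1/6)*I)*(1/(C1 + 2*c))^(1/3)/6
 v(c) = (1/(C1 + 6*c))^(1/3)


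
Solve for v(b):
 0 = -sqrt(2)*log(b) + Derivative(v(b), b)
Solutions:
 v(b) = C1 + sqrt(2)*b*log(b) - sqrt(2)*b


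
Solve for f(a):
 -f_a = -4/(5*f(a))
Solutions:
 f(a) = -sqrt(C1 + 40*a)/5
 f(a) = sqrt(C1 + 40*a)/5


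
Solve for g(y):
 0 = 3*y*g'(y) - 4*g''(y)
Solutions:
 g(y) = C1 + C2*erfi(sqrt(6)*y/4)


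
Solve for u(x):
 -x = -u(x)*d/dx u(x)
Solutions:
 u(x) = -sqrt(C1 + x^2)
 u(x) = sqrt(C1 + x^2)


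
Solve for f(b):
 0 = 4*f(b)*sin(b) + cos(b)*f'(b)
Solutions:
 f(b) = C1*cos(b)^4


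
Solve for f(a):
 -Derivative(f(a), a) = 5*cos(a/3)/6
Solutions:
 f(a) = C1 - 5*sin(a/3)/2


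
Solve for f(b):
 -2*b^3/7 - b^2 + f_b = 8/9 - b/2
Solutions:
 f(b) = C1 + b^4/14 + b^3/3 - b^2/4 + 8*b/9


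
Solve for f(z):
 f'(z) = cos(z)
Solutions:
 f(z) = C1 + sin(z)


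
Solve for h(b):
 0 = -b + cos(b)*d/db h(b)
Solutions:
 h(b) = C1 + Integral(b/cos(b), b)


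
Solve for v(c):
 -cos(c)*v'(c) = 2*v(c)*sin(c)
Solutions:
 v(c) = C1*cos(c)^2


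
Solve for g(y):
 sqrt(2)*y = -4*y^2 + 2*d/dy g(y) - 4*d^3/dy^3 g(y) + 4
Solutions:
 g(y) = C1 + C2*exp(-sqrt(2)*y/2) + C3*exp(sqrt(2)*y/2) + 2*y^3/3 + sqrt(2)*y^2/4 + 6*y


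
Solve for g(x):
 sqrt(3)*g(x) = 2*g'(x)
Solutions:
 g(x) = C1*exp(sqrt(3)*x/2)


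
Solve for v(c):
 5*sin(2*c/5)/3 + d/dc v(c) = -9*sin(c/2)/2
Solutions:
 v(c) = C1 + 25*cos(2*c/5)/6 + 9*cos(c/2)


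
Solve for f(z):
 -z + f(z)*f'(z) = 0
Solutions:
 f(z) = -sqrt(C1 + z^2)
 f(z) = sqrt(C1 + z^2)


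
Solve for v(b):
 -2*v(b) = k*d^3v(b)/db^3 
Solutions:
 v(b) = C1*exp(2^(1/3)*b*(-1/k)^(1/3)) + C2*exp(2^(1/3)*b*(-1/k)^(1/3)*(-1 + sqrt(3)*I)/2) + C3*exp(-2^(1/3)*b*(-1/k)^(1/3)*(1 + sqrt(3)*I)/2)


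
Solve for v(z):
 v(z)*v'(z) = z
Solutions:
 v(z) = -sqrt(C1 + z^2)
 v(z) = sqrt(C1 + z^2)


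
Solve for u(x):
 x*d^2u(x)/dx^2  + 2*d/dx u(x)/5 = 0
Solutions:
 u(x) = C1 + C2*x^(3/5)


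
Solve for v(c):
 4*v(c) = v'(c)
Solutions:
 v(c) = C1*exp(4*c)


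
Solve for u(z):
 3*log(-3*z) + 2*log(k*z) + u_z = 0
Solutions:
 u(z) = C1 + z*(-2*log(-k) - 3*log(3) + 5) - 5*z*log(-z)


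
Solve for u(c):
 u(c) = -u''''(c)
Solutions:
 u(c) = (C1*sin(sqrt(2)*c/2) + C2*cos(sqrt(2)*c/2))*exp(-sqrt(2)*c/2) + (C3*sin(sqrt(2)*c/2) + C4*cos(sqrt(2)*c/2))*exp(sqrt(2)*c/2)


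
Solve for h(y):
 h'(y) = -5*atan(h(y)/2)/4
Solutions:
 Integral(1/atan(_y/2), (_y, h(y))) = C1 - 5*y/4


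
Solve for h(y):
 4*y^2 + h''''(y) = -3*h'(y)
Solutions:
 h(y) = C1 + C4*exp(-3^(1/3)*y) - 4*y^3/9 + (C2*sin(3^(5/6)*y/2) + C3*cos(3^(5/6)*y/2))*exp(3^(1/3)*y/2)


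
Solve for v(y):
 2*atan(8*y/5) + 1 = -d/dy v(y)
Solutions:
 v(y) = C1 - 2*y*atan(8*y/5) - y + 5*log(64*y^2 + 25)/8


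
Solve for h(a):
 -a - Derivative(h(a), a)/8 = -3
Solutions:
 h(a) = C1 - 4*a^2 + 24*a


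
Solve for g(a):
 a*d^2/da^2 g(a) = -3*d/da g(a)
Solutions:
 g(a) = C1 + C2/a^2


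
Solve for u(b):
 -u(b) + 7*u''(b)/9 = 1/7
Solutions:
 u(b) = C1*exp(-3*sqrt(7)*b/7) + C2*exp(3*sqrt(7)*b/7) - 1/7


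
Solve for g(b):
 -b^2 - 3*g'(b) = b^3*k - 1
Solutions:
 g(b) = C1 - b^4*k/12 - b^3/9 + b/3


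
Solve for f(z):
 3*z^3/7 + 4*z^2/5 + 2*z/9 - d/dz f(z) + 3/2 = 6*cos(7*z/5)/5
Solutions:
 f(z) = C1 + 3*z^4/28 + 4*z^3/15 + z^2/9 + 3*z/2 - 6*sin(7*z/5)/7


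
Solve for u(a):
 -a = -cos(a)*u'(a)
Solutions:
 u(a) = C1 + Integral(a/cos(a), a)


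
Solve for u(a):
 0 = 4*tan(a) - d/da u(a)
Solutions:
 u(a) = C1 - 4*log(cos(a))


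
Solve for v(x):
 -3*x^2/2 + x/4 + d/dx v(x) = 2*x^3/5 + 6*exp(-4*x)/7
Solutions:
 v(x) = C1 + x^4/10 + x^3/2 - x^2/8 - 3*exp(-4*x)/14


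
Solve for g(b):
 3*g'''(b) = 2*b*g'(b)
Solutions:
 g(b) = C1 + Integral(C2*airyai(2^(1/3)*3^(2/3)*b/3) + C3*airybi(2^(1/3)*3^(2/3)*b/3), b)


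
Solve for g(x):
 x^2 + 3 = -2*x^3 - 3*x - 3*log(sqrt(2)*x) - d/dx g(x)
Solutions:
 g(x) = C1 - x^4/2 - x^3/3 - 3*x^2/2 - 3*x*log(x) - 3*x*log(2)/2


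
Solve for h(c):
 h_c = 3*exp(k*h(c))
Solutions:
 h(c) = Piecewise((log(-1/(C1*k + 3*c*k))/k, Ne(k, 0)), (nan, True))
 h(c) = Piecewise((C1 + 3*c, Eq(k, 0)), (nan, True))


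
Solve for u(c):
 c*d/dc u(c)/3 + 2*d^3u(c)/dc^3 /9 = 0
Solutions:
 u(c) = C1 + Integral(C2*airyai(-2^(2/3)*3^(1/3)*c/2) + C3*airybi(-2^(2/3)*3^(1/3)*c/2), c)


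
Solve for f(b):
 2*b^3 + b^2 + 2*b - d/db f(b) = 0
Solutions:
 f(b) = C1 + b^4/2 + b^3/3 + b^2


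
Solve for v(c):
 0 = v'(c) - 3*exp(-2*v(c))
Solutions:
 v(c) = log(-sqrt(C1 + 6*c))
 v(c) = log(C1 + 6*c)/2


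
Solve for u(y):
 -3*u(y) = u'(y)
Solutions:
 u(y) = C1*exp(-3*y)


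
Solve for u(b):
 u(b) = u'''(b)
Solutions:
 u(b) = C3*exp(b) + (C1*sin(sqrt(3)*b/2) + C2*cos(sqrt(3)*b/2))*exp(-b/2)


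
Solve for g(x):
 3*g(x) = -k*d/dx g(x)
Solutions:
 g(x) = C1*exp(-3*x/k)


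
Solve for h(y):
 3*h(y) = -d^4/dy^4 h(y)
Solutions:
 h(y) = (C1*sin(sqrt(2)*3^(1/4)*y/2) + C2*cos(sqrt(2)*3^(1/4)*y/2))*exp(-sqrt(2)*3^(1/4)*y/2) + (C3*sin(sqrt(2)*3^(1/4)*y/2) + C4*cos(sqrt(2)*3^(1/4)*y/2))*exp(sqrt(2)*3^(1/4)*y/2)


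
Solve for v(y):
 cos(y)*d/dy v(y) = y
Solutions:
 v(y) = C1 + Integral(y/cos(y), y)


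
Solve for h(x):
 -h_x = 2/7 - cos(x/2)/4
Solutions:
 h(x) = C1 - 2*x/7 + sin(x/2)/2


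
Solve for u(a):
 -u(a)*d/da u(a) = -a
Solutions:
 u(a) = -sqrt(C1 + a^2)
 u(a) = sqrt(C1 + a^2)


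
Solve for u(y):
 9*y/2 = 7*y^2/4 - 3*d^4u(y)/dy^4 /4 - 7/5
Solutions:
 u(y) = C1 + C2*y + C3*y^2 + C4*y^3 + 7*y^6/1080 - y^5/20 - 7*y^4/90


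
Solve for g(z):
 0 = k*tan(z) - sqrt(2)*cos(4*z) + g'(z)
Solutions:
 g(z) = C1 + k*log(cos(z)) + sqrt(2)*sin(4*z)/4


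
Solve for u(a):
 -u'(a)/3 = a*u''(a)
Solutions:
 u(a) = C1 + C2*a^(2/3)


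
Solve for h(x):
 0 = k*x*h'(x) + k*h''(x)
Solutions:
 h(x) = C1 + C2*erf(sqrt(2)*x/2)


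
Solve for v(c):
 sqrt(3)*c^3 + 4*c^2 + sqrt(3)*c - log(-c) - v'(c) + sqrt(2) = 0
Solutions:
 v(c) = C1 + sqrt(3)*c^4/4 + 4*c^3/3 + sqrt(3)*c^2/2 - c*log(-c) + c*(1 + sqrt(2))


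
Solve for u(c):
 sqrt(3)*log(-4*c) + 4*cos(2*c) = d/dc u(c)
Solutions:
 u(c) = C1 + sqrt(3)*c*(log(-c) - 1) + 2*sqrt(3)*c*log(2) + 2*sin(2*c)


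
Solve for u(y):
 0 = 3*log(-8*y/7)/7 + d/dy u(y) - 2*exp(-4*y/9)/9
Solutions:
 u(y) = C1 - 3*y*log(-y)/7 + 3*y*(-3*log(2) + 1 + log(7))/7 - exp(-4*y/9)/2


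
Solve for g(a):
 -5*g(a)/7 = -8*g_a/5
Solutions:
 g(a) = C1*exp(25*a/56)


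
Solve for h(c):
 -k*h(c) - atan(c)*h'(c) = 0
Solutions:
 h(c) = C1*exp(-k*Integral(1/atan(c), c))


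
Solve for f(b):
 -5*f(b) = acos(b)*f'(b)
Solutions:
 f(b) = C1*exp(-5*Integral(1/acos(b), b))


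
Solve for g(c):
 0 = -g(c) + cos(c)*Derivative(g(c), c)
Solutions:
 g(c) = C1*sqrt(sin(c) + 1)/sqrt(sin(c) - 1)


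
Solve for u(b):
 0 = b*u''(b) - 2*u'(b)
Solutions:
 u(b) = C1 + C2*b^3


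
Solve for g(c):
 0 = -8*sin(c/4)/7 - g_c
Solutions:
 g(c) = C1 + 32*cos(c/4)/7


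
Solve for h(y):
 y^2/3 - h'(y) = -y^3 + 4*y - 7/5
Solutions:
 h(y) = C1 + y^4/4 + y^3/9 - 2*y^2 + 7*y/5


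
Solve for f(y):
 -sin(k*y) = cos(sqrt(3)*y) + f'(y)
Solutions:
 f(y) = C1 - sqrt(3)*sin(sqrt(3)*y)/3 + cos(k*y)/k


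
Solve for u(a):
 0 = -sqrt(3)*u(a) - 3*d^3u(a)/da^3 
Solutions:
 u(a) = C3*exp(-3^(5/6)*a/3) + (C1*sin(3^(1/3)*a/2) + C2*cos(3^(1/3)*a/2))*exp(3^(5/6)*a/6)


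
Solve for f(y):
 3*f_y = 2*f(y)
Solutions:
 f(y) = C1*exp(2*y/3)


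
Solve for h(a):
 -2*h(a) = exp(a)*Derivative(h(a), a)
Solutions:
 h(a) = C1*exp(2*exp(-a))


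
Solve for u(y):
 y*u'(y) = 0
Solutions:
 u(y) = C1


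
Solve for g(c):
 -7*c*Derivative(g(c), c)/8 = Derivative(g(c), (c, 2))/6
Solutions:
 g(c) = C1 + C2*erf(sqrt(42)*c/4)


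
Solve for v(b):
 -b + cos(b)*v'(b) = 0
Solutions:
 v(b) = C1 + Integral(b/cos(b), b)


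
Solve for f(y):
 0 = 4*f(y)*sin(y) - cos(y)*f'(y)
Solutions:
 f(y) = C1/cos(y)^4


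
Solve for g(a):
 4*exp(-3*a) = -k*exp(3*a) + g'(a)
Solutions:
 g(a) = C1 + k*exp(3*a)/3 - 4*exp(-3*a)/3


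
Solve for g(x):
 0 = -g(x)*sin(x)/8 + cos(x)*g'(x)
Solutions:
 g(x) = C1/cos(x)^(1/8)


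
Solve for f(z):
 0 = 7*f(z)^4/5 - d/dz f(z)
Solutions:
 f(z) = 5^(1/3)*(-1/(C1 + 21*z))^(1/3)
 f(z) = 5^(1/3)*(-1/(C1 + 7*z))^(1/3)*(-3^(2/3) - 3*3^(1/6)*I)/6
 f(z) = 5^(1/3)*(-1/(C1 + 7*z))^(1/3)*(-3^(2/3) + 3*3^(1/6)*I)/6


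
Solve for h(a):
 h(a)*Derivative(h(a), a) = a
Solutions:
 h(a) = -sqrt(C1 + a^2)
 h(a) = sqrt(C1 + a^2)


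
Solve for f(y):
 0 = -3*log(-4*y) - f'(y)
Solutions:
 f(y) = C1 - 3*y*log(-y) + 3*y*(1 - 2*log(2))


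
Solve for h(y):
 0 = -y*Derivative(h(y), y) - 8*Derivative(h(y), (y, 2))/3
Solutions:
 h(y) = C1 + C2*erf(sqrt(3)*y/4)


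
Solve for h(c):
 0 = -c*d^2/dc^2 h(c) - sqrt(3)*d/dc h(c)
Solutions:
 h(c) = C1 + C2*c^(1 - sqrt(3))


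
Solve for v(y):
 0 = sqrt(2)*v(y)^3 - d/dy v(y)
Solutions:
 v(y) = -sqrt(2)*sqrt(-1/(C1 + sqrt(2)*y))/2
 v(y) = sqrt(2)*sqrt(-1/(C1 + sqrt(2)*y))/2


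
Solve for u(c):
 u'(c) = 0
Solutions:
 u(c) = C1


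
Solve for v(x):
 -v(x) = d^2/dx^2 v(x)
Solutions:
 v(x) = C1*sin(x) + C2*cos(x)


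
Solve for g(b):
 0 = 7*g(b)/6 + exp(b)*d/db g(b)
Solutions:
 g(b) = C1*exp(7*exp(-b)/6)


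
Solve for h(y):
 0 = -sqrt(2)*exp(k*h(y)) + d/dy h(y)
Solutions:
 h(y) = Piecewise((log(-1/(C1*k + sqrt(2)*k*y))/k, Ne(k, 0)), (nan, True))
 h(y) = Piecewise((C1 + sqrt(2)*y, Eq(k, 0)), (nan, True))


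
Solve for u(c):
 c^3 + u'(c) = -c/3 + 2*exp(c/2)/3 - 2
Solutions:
 u(c) = C1 - c^4/4 - c^2/6 - 2*c + 4*exp(c/2)/3


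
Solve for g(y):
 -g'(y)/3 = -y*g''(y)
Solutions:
 g(y) = C1 + C2*y^(4/3)


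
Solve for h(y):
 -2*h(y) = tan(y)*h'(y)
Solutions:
 h(y) = C1/sin(y)^2


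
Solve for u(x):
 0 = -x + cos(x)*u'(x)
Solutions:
 u(x) = C1 + Integral(x/cos(x), x)


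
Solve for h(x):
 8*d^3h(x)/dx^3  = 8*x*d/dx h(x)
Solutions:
 h(x) = C1 + Integral(C2*airyai(x) + C3*airybi(x), x)


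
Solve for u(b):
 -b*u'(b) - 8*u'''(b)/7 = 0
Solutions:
 u(b) = C1 + Integral(C2*airyai(-7^(1/3)*b/2) + C3*airybi(-7^(1/3)*b/2), b)


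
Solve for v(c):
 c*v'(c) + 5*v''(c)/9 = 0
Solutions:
 v(c) = C1 + C2*erf(3*sqrt(10)*c/10)


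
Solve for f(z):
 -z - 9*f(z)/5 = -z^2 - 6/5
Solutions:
 f(z) = 5*z^2/9 - 5*z/9 + 2/3


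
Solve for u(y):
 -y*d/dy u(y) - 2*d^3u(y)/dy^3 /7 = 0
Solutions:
 u(y) = C1 + Integral(C2*airyai(-2^(2/3)*7^(1/3)*y/2) + C3*airybi(-2^(2/3)*7^(1/3)*y/2), y)


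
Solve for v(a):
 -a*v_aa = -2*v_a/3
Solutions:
 v(a) = C1 + C2*a^(5/3)


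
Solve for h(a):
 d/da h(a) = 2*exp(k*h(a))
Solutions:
 h(a) = Piecewise((log(-1/(C1*k + 2*a*k))/k, Ne(k, 0)), (nan, True))
 h(a) = Piecewise((C1 + 2*a, Eq(k, 0)), (nan, True))


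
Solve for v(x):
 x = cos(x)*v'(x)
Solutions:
 v(x) = C1 + Integral(x/cos(x), x)


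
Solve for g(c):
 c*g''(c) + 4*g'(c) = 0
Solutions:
 g(c) = C1 + C2/c^3


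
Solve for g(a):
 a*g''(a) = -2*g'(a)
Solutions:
 g(a) = C1 + C2/a


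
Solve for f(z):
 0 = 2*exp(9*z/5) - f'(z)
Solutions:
 f(z) = C1 + 10*exp(9*z/5)/9


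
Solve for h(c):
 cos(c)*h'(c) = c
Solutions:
 h(c) = C1 + Integral(c/cos(c), c)


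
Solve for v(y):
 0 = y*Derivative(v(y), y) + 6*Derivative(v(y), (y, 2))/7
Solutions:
 v(y) = C1 + C2*erf(sqrt(21)*y/6)


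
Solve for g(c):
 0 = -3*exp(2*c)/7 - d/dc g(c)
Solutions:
 g(c) = C1 - 3*exp(2*c)/14


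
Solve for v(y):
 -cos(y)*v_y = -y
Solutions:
 v(y) = C1 + Integral(y/cos(y), y)


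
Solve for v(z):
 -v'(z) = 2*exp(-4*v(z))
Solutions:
 v(z) = log(-I*(C1 - 8*z)^(1/4))
 v(z) = log(I*(C1 - 8*z)^(1/4))
 v(z) = log(-(C1 - 8*z)^(1/4))
 v(z) = log(C1 - 8*z)/4


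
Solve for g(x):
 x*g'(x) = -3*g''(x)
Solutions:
 g(x) = C1 + C2*erf(sqrt(6)*x/6)


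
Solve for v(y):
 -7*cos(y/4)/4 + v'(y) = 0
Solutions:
 v(y) = C1 + 7*sin(y/4)


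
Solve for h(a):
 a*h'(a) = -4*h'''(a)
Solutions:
 h(a) = C1 + Integral(C2*airyai(-2^(1/3)*a/2) + C3*airybi(-2^(1/3)*a/2), a)


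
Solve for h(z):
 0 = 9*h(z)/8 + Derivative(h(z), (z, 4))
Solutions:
 h(z) = (C1*sin(2^(3/4)*sqrt(3)*z/4) + C2*cos(2^(3/4)*sqrt(3)*z/4))*exp(-2^(3/4)*sqrt(3)*z/4) + (C3*sin(2^(3/4)*sqrt(3)*z/4) + C4*cos(2^(3/4)*sqrt(3)*z/4))*exp(2^(3/4)*sqrt(3)*z/4)


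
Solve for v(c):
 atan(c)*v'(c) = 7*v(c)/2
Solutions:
 v(c) = C1*exp(7*Integral(1/atan(c), c)/2)


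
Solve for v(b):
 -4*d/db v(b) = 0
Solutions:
 v(b) = C1


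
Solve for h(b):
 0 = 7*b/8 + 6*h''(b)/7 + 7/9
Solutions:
 h(b) = C1 + C2*b - 49*b^3/288 - 49*b^2/108


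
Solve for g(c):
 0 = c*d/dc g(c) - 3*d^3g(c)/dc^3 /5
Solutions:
 g(c) = C1 + Integral(C2*airyai(3^(2/3)*5^(1/3)*c/3) + C3*airybi(3^(2/3)*5^(1/3)*c/3), c)


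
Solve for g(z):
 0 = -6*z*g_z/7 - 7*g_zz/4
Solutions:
 g(z) = C1 + C2*erf(2*sqrt(3)*z/7)


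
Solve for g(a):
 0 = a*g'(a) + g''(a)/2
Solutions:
 g(a) = C1 + C2*erf(a)


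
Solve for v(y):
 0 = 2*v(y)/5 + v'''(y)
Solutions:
 v(y) = C3*exp(-2^(1/3)*5^(2/3)*y/5) + (C1*sin(2^(1/3)*sqrt(3)*5^(2/3)*y/10) + C2*cos(2^(1/3)*sqrt(3)*5^(2/3)*y/10))*exp(2^(1/3)*5^(2/3)*y/10)


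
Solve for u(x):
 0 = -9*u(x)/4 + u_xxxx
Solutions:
 u(x) = C1*exp(-sqrt(6)*x/2) + C2*exp(sqrt(6)*x/2) + C3*sin(sqrt(6)*x/2) + C4*cos(sqrt(6)*x/2)


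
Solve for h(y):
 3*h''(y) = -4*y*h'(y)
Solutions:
 h(y) = C1 + C2*erf(sqrt(6)*y/3)


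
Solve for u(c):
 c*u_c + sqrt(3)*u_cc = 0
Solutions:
 u(c) = C1 + C2*erf(sqrt(2)*3^(3/4)*c/6)


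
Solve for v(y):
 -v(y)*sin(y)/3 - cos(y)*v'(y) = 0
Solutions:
 v(y) = C1*cos(y)^(1/3)


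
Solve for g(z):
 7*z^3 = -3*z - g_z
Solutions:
 g(z) = C1 - 7*z^4/4 - 3*z^2/2


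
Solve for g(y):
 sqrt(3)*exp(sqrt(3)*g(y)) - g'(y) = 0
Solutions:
 g(y) = sqrt(3)*(2*log(-1/(C1 + sqrt(3)*y)) - log(3))/6


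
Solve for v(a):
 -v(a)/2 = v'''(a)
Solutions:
 v(a) = C3*exp(-2^(2/3)*a/2) + (C1*sin(2^(2/3)*sqrt(3)*a/4) + C2*cos(2^(2/3)*sqrt(3)*a/4))*exp(2^(2/3)*a/4)


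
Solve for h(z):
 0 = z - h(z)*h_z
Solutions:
 h(z) = -sqrt(C1 + z^2)
 h(z) = sqrt(C1 + z^2)


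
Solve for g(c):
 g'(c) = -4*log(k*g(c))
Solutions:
 li(k*g(c))/k = C1 - 4*c


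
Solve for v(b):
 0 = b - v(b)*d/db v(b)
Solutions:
 v(b) = -sqrt(C1 + b^2)
 v(b) = sqrt(C1 + b^2)


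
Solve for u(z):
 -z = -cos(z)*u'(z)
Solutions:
 u(z) = C1 + Integral(z/cos(z), z)


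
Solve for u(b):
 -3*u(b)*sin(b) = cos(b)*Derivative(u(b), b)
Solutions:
 u(b) = C1*cos(b)^3


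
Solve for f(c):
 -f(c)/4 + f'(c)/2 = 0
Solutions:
 f(c) = C1*exp(c/2)


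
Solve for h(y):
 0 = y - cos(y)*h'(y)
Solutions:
 h(y) = C1 + Integral(y/cos(y), y)


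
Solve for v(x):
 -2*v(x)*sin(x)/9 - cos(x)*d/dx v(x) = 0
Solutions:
 v(x) = C1*cos(x)^(2/9)


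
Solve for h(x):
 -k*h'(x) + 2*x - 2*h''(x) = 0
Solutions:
 h(x) = C1 + C2*exp(-k*x/2) + x^2/k - 4*x/k^2


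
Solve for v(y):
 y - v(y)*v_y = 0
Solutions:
 v(y) = -sqrt(C1 + y^2)
 v(y) = sqrt(C1 + y^2)


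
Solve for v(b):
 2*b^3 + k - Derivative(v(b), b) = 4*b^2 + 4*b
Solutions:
 v(b) = C1 + b^4/2 - 4*b^3/3 - 2*b^2 + b*k


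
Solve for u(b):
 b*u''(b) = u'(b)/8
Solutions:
 u(b) = C1 + C2*b^(9/8)


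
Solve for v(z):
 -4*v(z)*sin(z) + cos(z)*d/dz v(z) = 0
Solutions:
 v(z) = C1/cos(z)^4


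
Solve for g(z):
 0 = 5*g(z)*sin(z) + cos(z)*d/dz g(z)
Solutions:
 g(z) = C1*cos(z)^5


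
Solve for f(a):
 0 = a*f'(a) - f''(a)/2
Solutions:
 f(a) = C1 + C2*erfi(a)


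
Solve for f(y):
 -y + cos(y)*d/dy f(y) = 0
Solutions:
 f(y) = C1 + Integral(y/cos(y), y)


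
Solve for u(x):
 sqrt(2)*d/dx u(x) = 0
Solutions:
 u(x) = C1


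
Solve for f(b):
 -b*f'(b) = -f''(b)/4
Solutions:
 f(b) = C1 + C2*erfi(sqrt(2)*b)


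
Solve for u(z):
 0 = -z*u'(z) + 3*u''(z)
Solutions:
 u(z) = C1 + C2*erfi(sqrt(6)*z/6)


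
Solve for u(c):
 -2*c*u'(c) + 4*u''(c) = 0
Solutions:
 u(c) = C1 + C2*erfi(c/2)


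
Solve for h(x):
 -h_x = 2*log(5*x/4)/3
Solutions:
 h(x) = C1 - 2*x*log(x)/3 - 2*x*log(5)/3 + 2*x/3 + 4*x*log(2)/3


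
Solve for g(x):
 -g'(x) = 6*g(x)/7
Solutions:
 g(x) = C1*exp(-6*x/7)


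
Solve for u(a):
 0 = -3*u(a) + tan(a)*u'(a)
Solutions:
 u(a) = C1*sin(a)^3


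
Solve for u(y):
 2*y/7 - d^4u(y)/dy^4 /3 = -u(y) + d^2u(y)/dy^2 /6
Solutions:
 u(y) = C1*exp(-sqrt(6)*y/2) + C2*exp(sqrt(6)*y/2) + C3*sin(sqrt(2)*y) + C4*cos(sqrt(2)*y) - 2*y/7


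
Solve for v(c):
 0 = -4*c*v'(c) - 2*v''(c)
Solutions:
 v(c) = C1 + C2*erf(c)


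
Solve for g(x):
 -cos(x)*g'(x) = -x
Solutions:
 g(x) = C1 + Integral(x/cos(x), x)


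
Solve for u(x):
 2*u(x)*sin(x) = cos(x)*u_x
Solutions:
 u(x) = C1/cos(x)^2


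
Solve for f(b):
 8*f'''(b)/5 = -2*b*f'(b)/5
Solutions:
 f(b) = C1 + Integral(C2*airyai(-2^(1/3)*b/2) + C3*airybi(-2^(1/3)*b/2), b)


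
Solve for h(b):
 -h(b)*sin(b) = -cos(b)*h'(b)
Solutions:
 h(b) = C1/cos(b)


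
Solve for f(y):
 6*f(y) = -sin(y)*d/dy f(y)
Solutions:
 f(y) = C1*(cos(y)^3 + 3*cos(y)^2 + 3*cos(y) + 1)/(cos(y)^3 - 3*cos(y)^2 + 3*cos(y) - 1)


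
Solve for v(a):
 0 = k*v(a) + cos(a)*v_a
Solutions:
 v(a) = C1*exp(k*(log(sin(a) - 1) - log(sin(a) + 1))/2)


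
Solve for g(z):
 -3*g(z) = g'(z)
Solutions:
 g(z) = C1*exp(-3*z)


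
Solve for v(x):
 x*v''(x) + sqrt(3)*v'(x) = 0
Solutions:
 v(x) = C1 + C2*x^(1 - sqrt(3))


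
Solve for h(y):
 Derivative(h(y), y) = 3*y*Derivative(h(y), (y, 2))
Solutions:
 h(y) = C1 + C2*y^(4/3)


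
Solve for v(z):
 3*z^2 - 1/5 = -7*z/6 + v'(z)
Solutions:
 v(z) = C1 + z^3 + 7*z^2/12 - z/5


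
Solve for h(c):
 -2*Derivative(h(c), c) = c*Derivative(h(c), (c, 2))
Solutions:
 h(c) = C1 + C2/c


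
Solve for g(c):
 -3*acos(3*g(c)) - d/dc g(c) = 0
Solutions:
 Integral(1/acos(3*_y), (_y, g(c))) = C1 - 3*c


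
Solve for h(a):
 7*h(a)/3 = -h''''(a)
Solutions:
 h(a) = (C1*sin(sqrt(2)*3^(3/4)*7^(1/4)*a/6) + C2*cos(sqrt(2)*3^(3/4)*7^(1/4)*a/6))*exp(-sqrt(2)*3^(3/4)*7^(1/4)*a/6) + (C3*sin(sqrt(2)*3^(3/4)*7^(1/4)*a/6) + C4*cos(sqrt(2)*3^(3/4)*7^(1/4)*a/6))*exp(sqrt(2)*3^(3/4)*7^(1/4)*a/6)


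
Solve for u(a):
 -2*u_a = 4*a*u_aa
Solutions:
 u(a) = C1 + C2*sqrt(a)


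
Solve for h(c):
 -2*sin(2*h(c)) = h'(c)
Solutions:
 h(c) = pi - acos((-C1 - exp(8*c))/(C1 - exp(8*c)))/2
 h(c) = acos((-C1 - exp(8*c))/(C1 - exp(8*c)))/2


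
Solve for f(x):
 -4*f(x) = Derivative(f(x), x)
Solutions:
 f(x) = C1*exp(-4*x)


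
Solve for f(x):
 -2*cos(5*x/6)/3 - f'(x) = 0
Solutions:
 f(x) = C1 - 4*sin(5*x/6)/5


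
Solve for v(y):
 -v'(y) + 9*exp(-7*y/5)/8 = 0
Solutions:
 v(y) = C1 - 45*exp(-7*y/5)/56


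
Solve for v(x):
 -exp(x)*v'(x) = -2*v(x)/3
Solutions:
 v(x) = C1*exp(-2*exp(-x)/3)


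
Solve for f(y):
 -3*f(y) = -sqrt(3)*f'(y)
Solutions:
 f(y) = C1*exp(sqrt(3)*y)


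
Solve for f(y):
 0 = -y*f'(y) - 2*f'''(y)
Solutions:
 f(y) = C1 + Integral(C2*airyai(-2^(2/3)*y/2) + C3*airybi(-2^(2/3)*y/2), y)


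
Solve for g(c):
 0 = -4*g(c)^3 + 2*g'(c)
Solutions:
 g(c) = -sqrt(2)*sqrt(-1/(C1 + 2*c))/2
 g(c) = sqrt(2)*sqrt(-1/(C1 + 2*c))/2


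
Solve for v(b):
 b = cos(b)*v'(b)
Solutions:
 v(b) = C1 + Integral(b/cos(b), b)
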